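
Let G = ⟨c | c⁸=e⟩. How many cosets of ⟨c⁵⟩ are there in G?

First find ord(c⁵) by computing successive powers:
  (c⁵)¹ = c⁵, (c⁵)² = c², (c⁵)³ = c⁷, (c⁵)⁴ = c⁴, (c⁵)⁵ = c, (c⁵)⁶ = c⁶, (c⁵)⁷ = c³, (c⁵)⁸ = e.
So |⟨c⁵⟩| = ord(c⁵) = 8. With |G| = 8, by Lagrange [G : ⟨c⁵⟩] = 8/8 = 1.

Answer: 1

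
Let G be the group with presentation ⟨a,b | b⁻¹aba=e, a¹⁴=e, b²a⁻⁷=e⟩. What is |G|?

Enumerate words in the generators, reducing via the relations: the distinct elements are
  {a, b, e, ab, a², a³, a⁴, a⁵, a⁶, a⁷, a⁸, a⁹, a²b, a³b, a¹², a¹³, a¹¹, a¹⁰, a⁴b, a⁵b, a⁶b, b⁻¹, ab⁻¹, a²b⁻¹, a³b⁻¹, a⁴b⁻¹, a⁵b⁻¹, a⁶b⁻¹}.
No further products give new elements, so |G| = 28.

Answer: 28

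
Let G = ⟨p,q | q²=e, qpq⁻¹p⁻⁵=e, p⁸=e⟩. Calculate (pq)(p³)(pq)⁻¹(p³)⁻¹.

[(pq), (p³)] = (pq)·(p³)·(pq)⁻¹·(p³)⁻¹.
  (pq) · (p³) = q
  q · (p³q) = p⁷
  (p⁷) · (p⁵) = p⁴

Answer: p⁴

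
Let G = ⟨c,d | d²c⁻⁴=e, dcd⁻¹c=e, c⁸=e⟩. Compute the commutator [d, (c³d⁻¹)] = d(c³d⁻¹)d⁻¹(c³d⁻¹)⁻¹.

[d, (c³d⁻¹)] = d·(c³d⁻¹)·d⁻¹·(c³d⁻¹)⁻¹.
  d · (c³d⁻¹) = c⁵
  (c⁵) · (d⁻¹) = cd
  (cd) · (c³d) = c²

Answer: c²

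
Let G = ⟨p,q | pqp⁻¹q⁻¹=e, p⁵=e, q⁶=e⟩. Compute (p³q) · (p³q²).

Compute (p³q) · (p³q²) by multiplying left to right and reducing via the relations at each step:
  (p³q) · p³ = pq
  (pq) · q² = pq³

Answer: pq³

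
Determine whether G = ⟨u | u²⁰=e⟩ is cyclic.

|G| = 20. The element u has order 20 (its powers give 20 distinct elements), so ⟨u⟩ = G and G is cyclic.

Answer: Yes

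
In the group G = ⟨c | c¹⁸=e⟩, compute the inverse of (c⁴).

The order of (c⁴) is 9 (smallest k with (c⁴)ᵏ = e), so (c⁴)⁻¹ = (c⁴)⁸ = c¹⁴.
Check: (c⁴) · (c¹⁴) → (c⁴) · c¹⁴ = e, giving e as required.

Answer: c¹⁴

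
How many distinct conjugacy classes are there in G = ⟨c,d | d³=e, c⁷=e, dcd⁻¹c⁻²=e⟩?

The conjugacy classes (representative and size) are:
  [e] (size 1), [c²] (size 3), [c⁵] (size 3), [d] (size 7), [d²] (size 7).
Class equation: 1 + 3 + 3 + 7 + 7 = 21 = |G|. So G has 5 conjugacy classes.

Answer: 5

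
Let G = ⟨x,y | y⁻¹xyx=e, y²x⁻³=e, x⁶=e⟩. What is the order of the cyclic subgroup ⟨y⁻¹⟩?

|⟨y⁻¹⟩| equals the order of y⁻¹. Compute successive powers until reaching e:
  (y⁻¹)¹ = y⁻¹, (y⁻¹)² = x³, (y⁻¹)³ = y, (y⁻¹)⁴ = e.
The smallest positive k with (y⁻¹)ᵏ = e is 4, so |⟨y⁻¹⟩| = 4.

Answer: 4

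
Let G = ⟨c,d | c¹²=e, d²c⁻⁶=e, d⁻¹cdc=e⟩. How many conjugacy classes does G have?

The conjugacy classes (representative and size) are:
  [e] (size 1), [c¹¹] (size 2), [c²] (size 2), [c⁹] (size 2), [c⁴] (size 2), [c⁵] (size 2), [c⁶] (size 1), [c²d] (size 6), [cd] (size 6).
Class equation: 1 + 2 + 2 + 2 + 2 + 2 + 1 + 6 + 6 = 24 = |G|. So G has 9 conjugacy classes.

Answer: 9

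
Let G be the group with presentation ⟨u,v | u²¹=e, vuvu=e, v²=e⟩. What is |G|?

Enumerate words in the generators, reducing via the relations: the distinct elements are
  {e, u, v, uv, u², u³, u⁴, u⁵, u⁶, u⁷, u⁸, u⁹, u²v, u²⁰, u³v, u¹², u¹³, u¹¹, u¹⁰, u¹⁴, u¹⁵, u¹⁶, u¹⁷, u¹⁸, u¹⁹, u⁴v, u⁵v, u⁶v, u⁷v, u⁸v, u⁹v, u²⁰v, u¹²v, u¹³v, u¹¹v, u¹⁰v, u¹⁴v, u¹⁵v, u¹⁶v, u¹⁷v, u¹⁸v, u¹⁹v}.
No further products give new elements, so |G| = 42.

Answer: 42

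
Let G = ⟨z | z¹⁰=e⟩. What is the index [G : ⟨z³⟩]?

First find ord(z³) by computing successive powers:
  (z³)¹ = z³, (z³)² = z⁶, (z³)³ = z⁹, (z³)⁴ = z², (z³)⁵ = z⁵, (z³)⁶ = z⁸, (z³)⁷ = z, (z³)⁸ = z⁴, (z³)⁹ = z⁷, (z³)¹⁰ = e.
So |⟨z³⟩| = ord(z³) = 10. With |G| = 10, by Lagrange [G : ⟨z³⟩] = 10/10 = 1.

Answer: 1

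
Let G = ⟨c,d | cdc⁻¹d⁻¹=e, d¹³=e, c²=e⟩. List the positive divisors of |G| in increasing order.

|G| = 26 = 2 · 13. By Lagrange's theorem the order of any subgroup divides 26; the divisors of 26 are 1, 2, 13, 26.

Answer: 1, 2, 13, 26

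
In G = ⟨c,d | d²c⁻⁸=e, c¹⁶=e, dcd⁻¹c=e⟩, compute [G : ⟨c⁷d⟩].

First find ord(c⁷d) by computing successive powers:
  (c⁷d)¹ = c⁷d, (c⁷d)² = c⁸, (c⁷d)³ = c⁷d⁻¹, (c⁷d)⁴ = e.
So |⟨c⁷d⟩| = ord(c⁷d) = 4. With |G| = 32, by Lagrange [G : ⟨c⁷d⟩] = 32/4 = 8.

Answer: 8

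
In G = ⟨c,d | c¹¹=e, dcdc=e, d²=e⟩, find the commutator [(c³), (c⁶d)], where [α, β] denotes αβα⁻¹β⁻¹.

[(c³), (c⁶d)] = (c³)·(c⁶d)·(c³)⁻¹·(c⁶d)⁻¹.
  (c³) · (c⁶d) = c⁹d
  (c⁹d) · (c⁸) = cd
  (cd) · (c⁶d) = c⁶

Answer: c⁶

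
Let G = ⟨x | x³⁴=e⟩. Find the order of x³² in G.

Compute successive powers until reaching e:
  (x³²)¹ = x³², (x³²)² = x³⁰, (x³²)³ = x²⁸, (x³²)⁴ = x²⁶, (x³²)⁵ = x²⁴, (x³²)⁶ = x²², (x³²)⁷ = x²⁰, (x³²)⁸ = x¹⁸, (x³²)⁹ = x¹⁶, (x³²)¹⁰ = x¹⁴, (x³²)¹¹ = x¹², (x³²)¹² = x¹⁰, (x³²)¹³ = x⁸, (x³²)¹⁴ = x⁶, (x³²)¹⁵ = x⁴, (x³²)¹⁶ = x², (x³²)¹⁷ = e.
The smallest positive k with (x³²)ᵏ = e is 17.

Answer: 17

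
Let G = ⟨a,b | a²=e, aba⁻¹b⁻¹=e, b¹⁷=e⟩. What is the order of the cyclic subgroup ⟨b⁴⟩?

|⟨b⁴⟩| equals the order of b⁴. Compute successive powers until reaching e:
  (b⁴)¹ = b⁴, (b⁴)² = b⁸, (b⁴)³ = b¹², (b⁴)⁴ = b¹⁶, (b⁴)⁵ = b³, (b⁴)⁶ = b⁷, (b⁴)⁷ = b¹¹, (b⁴)⁸ = b¹⁵, (b⁴)⁹ = b², (b⁴)¹⁰ = b⁶, (b⁴)¹¹ = b¹⁰, (b⁴)¹² = b¹⁴, (b⁴)¹³ = b, (b⁴)¹⁴ = b⁵, (b⁴)¹⁵ = b⁹, (b⁴)¹⁶ = b¹³, (b⁴)¹⁷ = e.
The smallest positive k with (b⁴)ᵏ = e is 17, so |⟨b⁴⟩| = 17.

Answer: 17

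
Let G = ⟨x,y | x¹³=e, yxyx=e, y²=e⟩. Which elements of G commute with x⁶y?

⟨x⁶y⟩ ⊆ C_G(x⁶y) since powers of x⁶y commute with x⁶y; so |C_G(x⁶y)| ≥ |⟨x⁶y⟩| = 2.
By orbit–stabilizer, |C_G(x⁶y)| = |G| / |conj. class of x⁶y| = 26 / 13 = 2.
The 2 elements commuting with x⁶y are {e, x⁶y}.

Answer: {e, x⁶y}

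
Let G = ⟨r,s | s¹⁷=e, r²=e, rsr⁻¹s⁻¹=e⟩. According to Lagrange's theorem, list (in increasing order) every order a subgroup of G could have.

|G| = 34 = 2 · 17. By Lagrange's theorem the order of any subgroup divides 34; the divisors of 34 are 1, 2, 17, 34.

Answer: 1, 2, 17, 34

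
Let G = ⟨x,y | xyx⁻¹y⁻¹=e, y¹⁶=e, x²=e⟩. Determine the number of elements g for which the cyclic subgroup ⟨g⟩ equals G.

⟨g⟩ = G would require ord(g) = |G| = 32, but the maximum element order in G is 16 < 32. So G is not cyclic and no single element generates it: the count is 0.

Answer: 0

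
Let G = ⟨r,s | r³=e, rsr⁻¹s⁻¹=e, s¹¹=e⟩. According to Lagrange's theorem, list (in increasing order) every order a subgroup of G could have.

|G| = 33 = 3 · 11. By Lagrange's theorem the order of any subgroup divides 33; the divisors of 33 are 1, 3, 11, 33.

Answer: 1, 3, 11, 33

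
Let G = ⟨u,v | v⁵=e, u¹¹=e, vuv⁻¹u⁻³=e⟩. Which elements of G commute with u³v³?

⟨u³v³⟩ ⊆ C_G(u³v³) since powers of u³v³ commute with u³v³; so |C_G(u³v³)| ≥ |⟨u³v³⟩| = 5.
By orbit–stabilizer, |C_G(u³v³)| = |G| / |conj. class of u³v³| = 55 / 11 = 5.
The 5 elements commuting with u³v³ are {e, u³v³, u⁷v, u⁵v⁴, u⁶v²}.

Answer: {e, u³v³, u⁷v, u⁵v⁴, u⁶v²}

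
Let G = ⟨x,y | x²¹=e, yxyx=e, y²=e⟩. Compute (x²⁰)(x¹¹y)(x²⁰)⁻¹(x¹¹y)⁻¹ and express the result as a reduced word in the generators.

[(x²⁰), (x¹¹y)] = (x²⁰)·(x¹¹y)·(x²⁰)⁻¹·(x¹¹y)⁻¹.
  (x²⁰) · (x¹¹y) = x¹⁰y
  (x¹⁰y) · x = x⁹y
  (x⁹y) · (x¹¹y) = x¹⁹

Answer: x¹⁹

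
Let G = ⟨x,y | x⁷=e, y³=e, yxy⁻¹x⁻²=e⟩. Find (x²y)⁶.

Compute successive powers of (x²y), reducing at each step:
  (x²y)²: (x²y) · x² = x⁶y;   (x⁶y) · y = x⁶y²
  (x²y)³: (x⁶y²) · x² = y²;   (y²) · y = e
  (x²y)⁴: e · x² = x²;   (x²) · y = x²y
  (x²y)⁵: (x²y) · x² = x⁶y;   (x⁶y) · y = x⁶y²
  (x²y)⁶: (x⁶y²) · x² = y²;   (y²) · y = e

Answer: e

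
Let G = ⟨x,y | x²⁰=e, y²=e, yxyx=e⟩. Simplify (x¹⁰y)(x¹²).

Compute (x¹⁰y) · (x¹²) by multiplying left to right and reducing via the relations at each step:
  (x¹⁰y) · x¹² = x¹⁸y

Answer: x¹⁸y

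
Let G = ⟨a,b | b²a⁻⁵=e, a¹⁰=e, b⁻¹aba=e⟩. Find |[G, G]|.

G' = [G, G] is generated by all commutators. The generator-pair commutators are: [a, b] = a².
The subgroup they normally generate is {e, a², a⁴, a⁶, a⁸}, of order 5.
Check: |G/G'| = 20/5 = 4 is the order of the abelianisation.

Answer: 5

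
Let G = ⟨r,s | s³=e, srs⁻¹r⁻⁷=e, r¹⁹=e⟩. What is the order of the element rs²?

Compute successive powers until reaching e:
  (rs²)¹ = rs², (rs²)² = r¹²s, (rs²)³ = e.
The smallest positive k with (rs²)ᵏ = e is 3.

Answer: 3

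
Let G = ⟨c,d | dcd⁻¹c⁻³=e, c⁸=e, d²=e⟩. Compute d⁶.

Compute successive powers of d, reducing at each step:
  d²: d · d = e
  d³: e · d = d
  d⁴: d · d = e
  d⁵: e · d = d
  d⁶: d · d = e

Answer: e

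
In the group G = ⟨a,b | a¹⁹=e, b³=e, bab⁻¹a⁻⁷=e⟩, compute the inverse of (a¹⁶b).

The order of (a¹⁶b) is 3 (smallest k with (a¹⁶b)ᵏ = e), so (a¹⁶b)⁻¹ = (a¹⁶b)² = a¹⁴b².
Check: (a¹⁶b) · (a¹⁴b²) → (a¹⁶b) · a¹⁴ = b;   b · b² = e, giving e as required.

Answer: a¹⁴b²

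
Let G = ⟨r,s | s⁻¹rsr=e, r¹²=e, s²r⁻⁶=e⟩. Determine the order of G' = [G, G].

G' = [G, G] is generated by all commutators. The generator-pair commutators are: [r, s] = r².
The subgroup they normally generate is {e, r², r⁴, r⁶, r⁸, r¹⁰}, of order 6.
Check: |G/G'| = 24/6 = 4 is the order of the abelianisation.

Answer: 6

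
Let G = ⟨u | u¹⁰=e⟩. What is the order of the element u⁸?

Compute successive powers until reaching e:
  (u⁸)¹ = u⁸, (u⁸)² = u⁶, (u⁸)³ = u⁴, (u⁸)⁴ = u², (u⁸)⁵ = e.
The smallest positive k with (u⁸)ᵏ = e is 5.

Answer: 5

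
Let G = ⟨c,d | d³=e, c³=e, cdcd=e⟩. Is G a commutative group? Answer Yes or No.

c·d = cd but d·c = c²d², so c·d ≠ d·c and G is not abelian.

Answer: No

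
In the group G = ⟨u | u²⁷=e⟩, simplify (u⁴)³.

Compute successive powers of (u⁴), reducing at each step:
  (u⁴)²: (u⁴) · u⁴ = u⁸
  (u⁴)³: (u⁸) · u⁴ = u¹²

Answer: u¹²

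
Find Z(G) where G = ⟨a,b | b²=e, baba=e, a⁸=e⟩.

An element z ∈ Z(G) iff z commutes with every generator.
For example a⁴ is central: (a⁴)·a = a⁵ = a·(a⁴); (a⁴)·b = a⁴b = b·(a⁴).
Whereas a ∉ Z(G) since a·b = ab ≠ a⁷b = b·a.
Checking each of the 16 elements this way gives Z(G) = {e, a⁴}, of order 2.

Answer: {e, a⁴}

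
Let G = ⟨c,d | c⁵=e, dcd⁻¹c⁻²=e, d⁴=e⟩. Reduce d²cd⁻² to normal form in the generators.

Multiply left to right, reducing at each step:
  (d²) · c = c⁴d²
  (c⁴d²) · d⁻² = c⁴

Answer: c⁴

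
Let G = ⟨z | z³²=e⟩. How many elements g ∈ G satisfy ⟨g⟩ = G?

G is cyclic of order 32. An element generates G iff its order is 32, and a cyclic group of order 32 has exactly φ(32) = 16 such elements.

Answer: 16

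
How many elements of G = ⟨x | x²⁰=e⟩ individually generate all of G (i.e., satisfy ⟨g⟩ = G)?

G is cyclic of order 20. An element generates G iff its order is 20, and a cyclic group of order 20 has exactly φ(20) = 8 such elements.

Answer: 8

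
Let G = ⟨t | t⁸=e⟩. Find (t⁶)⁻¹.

The order of (t⁶) is 4 (smallest k with (t⁶)ᵏ = e), so (t⁶)⁻¹ = (t⁶)³ = t².
Check: (t⁶) · (t²) → (t⁶) · t² = e, giving e as required.

Answer: t²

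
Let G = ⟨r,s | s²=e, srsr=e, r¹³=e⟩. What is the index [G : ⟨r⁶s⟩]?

First find ord(r⁶s) by computing successive powers:
  (r⁶s)¹ = r⁶s, (r⁶s)² = e.
So |⟨r⁶s⟩| = ord(r⁶s) = 2. With |G| = 26, by Lagrange [G : ⟨r⁶s⟩] = 26/2 = 13.

Answer: 13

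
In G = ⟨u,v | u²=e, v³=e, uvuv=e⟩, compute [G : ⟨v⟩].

First find ord(v) by computing successive powers:
  v¹ = v, v² = v², v³ = e.
So |⟨v⟩| = ord(v) = 3. With |G| = 6, by Lagrange [G : ⟨v⟩] = 6/3 = 2.

Answer: 2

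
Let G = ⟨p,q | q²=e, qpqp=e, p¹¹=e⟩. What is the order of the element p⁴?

Compute successive powers until reaching e:
  (p⁴)¹ = p⁴, (p⁴)² = p⁸, (p⁴)³ = p, (p⁴)⁴ = p⁵, (p⁴)⁵ = p⁹, (p⁴)⁶ = p², (p⁴)⁷ = p⁶, (p⁴)⁸ = p¹⁰, (p⁴)⁹ = p³, (p⁴)¹⁰ = p⁷, (p⁴)¹¹ = e.
The smallest positive k with (p⁴)ᵏ = e is 11.

Answer: 11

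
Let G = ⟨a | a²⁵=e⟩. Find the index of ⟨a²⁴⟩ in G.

First find ord(a²⁴) by computing successive powers:
  (a²⁴)¹ = a²⁴, (a²⁴)² = a²³, (a²⁴)³ = a²², (a²⁴)⁴ = a²¹, (a²⁴)⁵ = a²⁰, (a²⁴)⁶ = a¹⁹, (a²⁴)⁷ = a¹⁸, (a²⁴)⁸ = a¹⁷, (a²⁴)⁹ = a¹⁶, (a²⁴)¹⁰ = a¹⁵, (a²⁴)¹¹ = a¹⁴, (a²⁴)¹² = a¹³, (a²⁴)¹³ = a¹², (a²⁴)¹⁴ = a¹¹, (a²⁴)¹⁵ = a¹⁰, (a²⁴)¹⁶ = a⁹, (a²⁴)¹⁷ = a⁸, (a²⁴)¹⁸ = a⁷, (a²⁴)¹⁹ = a⁶, (a²⁴)²⁰ = a⁵, (a²⁴)²¹ = a⁴, (a²⁴)²² = a³, (a²⁴)²³ = a², (a²⁴)²⁴ = a, (a²⁴)²⁵ = e.
So |⟨a²⁴⟩| = ord(a²⁴) = 25. With |G| = 25, by Lagrange [G : ⟨a²⁴⟩] = 25/25 = 1.

Answer: 1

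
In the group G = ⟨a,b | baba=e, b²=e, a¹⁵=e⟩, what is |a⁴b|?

Compute successive powers until reaching e:
  (a⁴b)¹ = a⁴b, (a⁴b)² = e.
The smallest positive k with (a⁴b)ᵏ = e is 2.

Answer: 2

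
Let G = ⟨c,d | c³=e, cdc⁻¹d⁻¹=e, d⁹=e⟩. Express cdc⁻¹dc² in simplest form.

Multiply left to right, reducing at each step:
  c · d = cd
  (cd) · c⁻¹ = d
  d · d = d²
  (d²) · c² = c²d²

Answer: c²d²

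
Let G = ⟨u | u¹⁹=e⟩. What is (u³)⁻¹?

The order of (u³) is 19 (smallest k with (u³)ᵏ = e), so (u³)⁻¹ = (u³)¹⁸ = u¹⁶.
Check: (u³) · (u¹⁶) → (u³) · u¹⁶ = e, giving e as required.

Answer: u¹⁶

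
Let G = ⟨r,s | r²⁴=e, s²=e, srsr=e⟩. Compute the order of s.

Compute successive powers until reaching e:
  s¹ = s, s² = e.
The smallest positive k with sᵏ = e is 2.

Answer: 2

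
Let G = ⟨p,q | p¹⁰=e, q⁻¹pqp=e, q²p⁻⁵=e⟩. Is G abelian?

p·q = pq but q·p = p⁴q⁻¹, so p·q ≠ q·p and G is not abelian.

Answer: No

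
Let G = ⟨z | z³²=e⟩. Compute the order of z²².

Compute successive powers until reaching e:
  (z²²)¹ = z²², (z²²)² = z¹², (z²²)³ = z², (z²²)⁴ = z²⁴, (z²²)⁵ = z¹⁴, (z²²)⁶ = z⁴, (z²²)⁷ = z²⁶, (z²²)⁸ = z¹⁶, (z²²)⁹ = z⁶, (z²²)¹⁰ = z²⁸, (z²²)¹¹ = z¹⁸, (z²²)¹² = z⁸, (z²²)¹³ = z³⁰, (z²²)¹⁴ = z²⁰, (z²²)¹⁵ = z¹⁰, (z²²)¹⁶ = e.
The smallest positive k with (z²²)ᵏ = e is 16.

Answer: 16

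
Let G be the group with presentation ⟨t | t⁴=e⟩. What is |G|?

G is generated by a single element, so G is cyclic. The relator gives t⁴ = e and no smaller power is forced to be e, so the 4 powers {e, t, t², t³} are distinct. Hence |G| = 4.

Answer: 4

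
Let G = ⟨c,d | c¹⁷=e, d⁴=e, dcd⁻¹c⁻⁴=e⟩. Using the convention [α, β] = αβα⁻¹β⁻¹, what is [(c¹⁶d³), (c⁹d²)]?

[(c¹⁶d³), (c⁹d²)] = (c¹⁶d³)·(c⁹d²)·(c¹⁶d³)⁻¹·(c⁹d²)⁻¹.
  (c¹⁶d³) · (c⁹d²) = c¹⁴d
  (c¹⁴d) · (c⁴d) = c¹³d²
  (c¹³d²) · (c⁹d²) = c⁴

Answer: c⁴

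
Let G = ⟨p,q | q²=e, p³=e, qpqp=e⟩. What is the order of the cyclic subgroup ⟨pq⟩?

|⟨pq⟩| equals the order of pq. Compute successive powers until reaching e:
  (pq)¹ = pq, (pq)² = e.
The smallest positive k with (pq)ᵏ = e is 2, so |⟨pq⟩| = 2.

Answer: 2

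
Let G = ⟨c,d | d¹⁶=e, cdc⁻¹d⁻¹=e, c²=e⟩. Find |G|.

Enumerate words in the generators, reducing via the relations: the distinct elements are
  {c, d, e, cd, d², d³, d⁴, d⁵, d⁶, d⁷, d⁸, d⁹, cd², cd³, cd⁴, cd⁵, cd⁶, cd⁷, cd⁸, cd⁹, d¹², d¹³, d¹¹, d¹⁰, d¹⁴, d¹⁵, cd¹², cd¹³, cd¹¹, cd¹⁰, cd¹⁴, cd¹⁵}.
No further products give new elements, so |G| = 32.

Answer: 32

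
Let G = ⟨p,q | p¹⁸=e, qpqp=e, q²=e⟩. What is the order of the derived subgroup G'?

G' = [G, G] is generated by all commutators. The generator-pair commutators are: [p, q] = p².
The subgroup they normally generate is {e, p², p⁴, p⁶, p⁸, p¹⁰, p¹², p¹⁴, p¹⁶}, of order 9.
Check: |G/G'| = 36/9 = 4 is the order of the abelianisation.

Answer: 9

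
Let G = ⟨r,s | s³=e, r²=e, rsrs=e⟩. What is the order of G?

Enumerate words in the generators, reducing via the relations: the distinct elements are
  {e, r, s, rs, s², rs²}.
No further products give new elements, so |G| = 6.

Answer: 6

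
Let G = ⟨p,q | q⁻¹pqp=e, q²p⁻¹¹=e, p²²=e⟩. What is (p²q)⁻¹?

The order of (p²q) is 4 (smallest k with (p²q)ᵏ = e), so (p²q)⁻¹ = (p²q)³ = p²q⁻¹.
Check: (p²q) · (p²q⁻¹) → (p²q) · p² = q;   q · q⁻¹ = e, giving e as required.

Answer: p²q⁻¹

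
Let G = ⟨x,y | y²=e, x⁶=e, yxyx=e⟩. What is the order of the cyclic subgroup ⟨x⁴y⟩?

|⟨x⁴y⟩| equals the order of x⁴y. Compute successive powers until reaching e:
  (x⁴y)¹ = x⁴y, (x⁴y)² = e.
The smallest positive k with (x⁴y)ᵏ = e is 2, so |⟨x⁴y⟩| = 2.

Answer: 2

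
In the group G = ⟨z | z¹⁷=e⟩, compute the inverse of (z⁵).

The order of (z⁵) is 17 (smallest k with (z⁵)ᵏ = e), so (z⁵)⁻¹ = (z⁵)¹⁶ = z¹².
Check: (z⁵) · (z¹²) → (z⁵) · z¹² = e, giving e as required.

Answer: z¹²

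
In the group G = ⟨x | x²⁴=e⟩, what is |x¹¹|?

Compute successive powers until reaching e:
  (x¹¹)¹ = x¹¹, (x¹¹)² = x²², (x¹¹)³ = x⁹, (x¹¹)⁴ = x²⁰, (x¹¹)⁵ = x⁷, (x¹¹)⁶ = x¹⁸, (x¹¹)⁷ = x⁵, (x¹¹)⁸ = x¹⁶, (x¹¹)⁹ = x³, (x¹¹)¹⁰ = x¹⁴, (x¹¹)¹¹ = x, (x¹¹)¹² = x¹², (x¹¹)¹³ = x²³, (x¹¹)¹⁴ = x¹⁰, (x¹¹)¹⁵ = x²¹, (x¹¹)¹⁶ = x⁸, (x¹¹)¹⁷ = x¹⁹, (x¹¹)¹⁸ = x⁶, (x¹¹)¹⁹ = x¹⁷, (x¹¹)²⁰ = x⁴, (x¹¹)²¹ = x¹⁵, (x¹¹)²² = x², (x¹¹)²³ = x¹³, (x¹¹)²⁴ = e.
The smallest positive k with (x¹¹)ᵏ = e is 24.

Answer: 24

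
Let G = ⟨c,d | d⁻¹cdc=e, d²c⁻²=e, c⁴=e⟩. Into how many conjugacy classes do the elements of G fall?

The conjugacy classes (representative and size) are:
  [e] (size 1), [c³] (size 2), [c²] (size 1), [d⁻¹] (size 2), [cd⁻¹] (size 2).
Class equation: 1 + 2 + 1 + 2 + 2 = 8 = |G|. So G has 5 conjugacy classes.

Answer: 5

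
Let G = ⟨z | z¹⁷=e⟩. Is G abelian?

G has a single generator, so G is cyclic and hence abelian.

Answer: Yes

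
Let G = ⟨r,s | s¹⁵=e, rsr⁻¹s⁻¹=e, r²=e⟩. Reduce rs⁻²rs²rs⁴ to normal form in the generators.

Multiply left to right, reducing at each step:
  r · s⁻² = rs¹³
  (rs¹³) · r = s¹³
  (s¹³) · s² = e
  e · r = r
  r · s⁴ = rs⁴

Answer: rs⁴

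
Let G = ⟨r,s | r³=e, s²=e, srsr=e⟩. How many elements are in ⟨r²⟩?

|⟨r²⟩| equals the order of r². Compute successive powers until reaching e:
  (r²)¹ = r², (r²)² = r, (r²)³ = e.
The smallest positive k with (r²)ᵏ = e is 3, so |⟨r²⟩| = 3.

Answer: 3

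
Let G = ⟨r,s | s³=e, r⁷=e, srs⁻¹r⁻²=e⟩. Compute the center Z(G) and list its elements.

An element z ∈ Z(G) iff z commutes with every generator.
For example e is central: e·r = r = r·e; e·s = s = s·e.
Whereas r ∉ Z(G) since r·s = rs ≠ r²s = s·r.
Checking each of the 21 elements this way gives Z(G) = {e}, of order 1.

Answer: {e}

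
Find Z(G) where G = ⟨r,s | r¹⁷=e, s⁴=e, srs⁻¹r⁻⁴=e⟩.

An element z ∈ Z(G) iff z commutes with every generator.
For example e is central: e·r = r = r·e; e·s = s = s·e.
Whereas r ∉ Z(G) since r·s = rs ≠ r⁴s = s·r.
Checking each of the 68 elements this way gives Z(G) = {e}, of order 1.

Answer: {e}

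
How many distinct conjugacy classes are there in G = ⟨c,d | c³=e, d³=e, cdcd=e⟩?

The conjugacy classes (representative and size) are:
  [e] (size 1), [dc²] (size 4), [d²c] (size 4), [c²d²] (size 3).
Class equation: 1 + 4 + 4 + 3 = 12 = |G|. So G has 4 conjugacy classes.

Answer: 4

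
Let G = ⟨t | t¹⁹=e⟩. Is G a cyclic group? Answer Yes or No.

|G| = 19. The element t has order 19 (its powers give 19 distinct elements), so ⟨t⟩ = G and G is cyclic.

Answer: Yes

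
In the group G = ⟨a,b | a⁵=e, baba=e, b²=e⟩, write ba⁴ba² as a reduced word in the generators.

Multiply left to right, reducing at each step:
  b · a⁴ = ab
  (ab) · b = a
  a · a² = a³

Answer: a³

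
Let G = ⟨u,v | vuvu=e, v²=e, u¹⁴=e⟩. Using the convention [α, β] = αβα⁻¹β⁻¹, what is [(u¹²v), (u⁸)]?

[(u¹²v), (u⁸)] = (u¹²v)·(u⁸)·(u¹²v)⁻¹·(u⁸)⁻¹.
  (u¹²v) · (u⁸) = u⁴v
  (u⁴v) · (u¹²v) = u⁶
  (u⁶) · (u⁶) = u¹²

Answer: u¹²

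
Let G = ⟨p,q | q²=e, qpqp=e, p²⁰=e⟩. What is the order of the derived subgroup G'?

G' = [G, G] is generated by all commutators. The generator-pair commutators are: [p, q] = p².
The subgroup they normally generate is {e, p², p⁴, p⁶, p⁸, p¹⁰, p¹², p¹⁴, p¹⁶, p¹⁸}, of order 10.
Check: |G/G'| = 40/10 = 4 is the order of the abelianisation.

Answer: 10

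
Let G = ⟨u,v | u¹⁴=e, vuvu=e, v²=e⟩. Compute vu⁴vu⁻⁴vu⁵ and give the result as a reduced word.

Multiply left to right, reducing at each step:
  v · u⁴ = u¹⁰v
  (u¹⁰v) · v = u¹⁰
  (u¹⁰) · u⁻⁴ = u⁶
  (u⁶) · v = u⁶v
  (u⁶v) · u⁵ = uv

Answer: uv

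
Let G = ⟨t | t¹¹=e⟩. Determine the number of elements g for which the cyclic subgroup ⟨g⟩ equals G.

G is cyclic of order 11. An element generates G iff its order is 11, and a cyclic group of order 11 has exactly φ(11) = 10 such elements.

Answer: 10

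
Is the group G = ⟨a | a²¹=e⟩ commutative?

G has a single generator, so G is cyclic and hence abelian.

Answer: Yes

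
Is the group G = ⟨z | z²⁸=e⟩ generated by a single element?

|G| = 28. The element z has order 28 (its powers give 28 distinct elements), so ⟨z⟩ = G and G is cyclic.

Answer: Yes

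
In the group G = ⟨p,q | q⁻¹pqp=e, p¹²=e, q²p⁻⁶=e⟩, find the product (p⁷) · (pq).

Compute (p⁷) · (pq) by multiplying left to right and reducing via the relations at each step:
  (p⁷) · p = p⁸
  (p⁸) · q = p²q⁻¹

Answer: p²q⁻¹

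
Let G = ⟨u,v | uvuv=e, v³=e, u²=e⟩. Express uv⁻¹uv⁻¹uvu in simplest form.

Multiply left to right, reducing at each step:
  u · v⁻¹ = uv²
  (uv²) · u = v
  v · v⁻¹ = e
  e · u = u
  u · v = uv
  (uv) · u = v²

Answer: v²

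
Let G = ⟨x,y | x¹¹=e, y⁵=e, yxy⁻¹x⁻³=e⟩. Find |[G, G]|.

G' = [G, G] is generated by all commutators. The generator-pair commutators are: [x, y] = x⁹.
The subgroup they normally generate is {e, x, x², x³, x⁴, x⁵, x⁶, x⁷, x⁸, x⁹, x¹⁰}, of order 11.
Check: |G/G'| = 55/11 = 5 is the order of the abelianisation.

Answer: 11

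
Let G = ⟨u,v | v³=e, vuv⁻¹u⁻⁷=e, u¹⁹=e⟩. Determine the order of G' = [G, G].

G' = [G, G] is generated by all commutators. The generator-pair commutators are: [u, v] = u¹³.
The subgroup they normally generate is {e, u, u², u³, u⁴, u⁵, u⁶, u⁷, u⁸, u⁹, u¹⁰, u¹¹, u¹², u¹³, u¹⁴, u¹⁵, u¹⁶, u¹⁷, u¹⁸}, of order 19.
Check: |G/G'| = 57/19 = 3 is the order of the abelianisation.

Answer: 19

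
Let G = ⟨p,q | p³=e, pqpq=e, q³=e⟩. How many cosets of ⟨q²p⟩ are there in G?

First find ord(q²p) by computing successive powers:
  (q²p)¹ = q²p, (q²p)² = p²q, (q²p)³ = e.
So |⟨q²p⟩| = ord(q²p) = 3. With |G| = 12, by Lagrange [G : ⟨q²p⟩] = 12/3 = 4.

Answer: 4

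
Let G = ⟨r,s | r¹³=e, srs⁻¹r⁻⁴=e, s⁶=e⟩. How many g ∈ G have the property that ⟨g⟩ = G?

⟨g⟩ = G would require ord(g) = |G| = 78, but the maximum element order in G is 13 < 78. So G is not cyclic and no single element generates it: the count is 0.

Answer: 0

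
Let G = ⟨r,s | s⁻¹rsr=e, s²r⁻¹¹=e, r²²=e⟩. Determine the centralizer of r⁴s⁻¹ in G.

⟨r⁴s⁻¹⟩ ⊆ C_G(r⁴s⁻¹) since powers of r⁴s⁻¹ commute with r⁴s⁻¹; so |C_G(r⁴s⁻¹)| ≥ |⟨r⁴s⁻¹⟩| = 4.
By orbit–stabilizer, |C_G(r⁴s⁻¹)| = |G| / |conj. class of r⁴s⁻¹| = 44 / 11 = 4.
The 4 elements commuting with r⁴s⁻¹ are {e, r¹¹, r⁴s, r⁴s⁻¹}.

Answer: {e, r¹¹, r⁴s, r⁴s⁻¹}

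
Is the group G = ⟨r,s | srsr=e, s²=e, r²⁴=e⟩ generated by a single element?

Every cyclic group is abelian. But r·s = rs while s·r = r²³s, so r·s ≠ s·r and G is not abelian. Hence G is not cyclic.

Answer: No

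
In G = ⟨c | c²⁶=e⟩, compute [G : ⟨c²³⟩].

First find ord(c²³) by computing successive powers:
  (c²³)¹ = c²³, (c²³)² = c²⁰, (c²³)³ = c¹⁷, (c²³)⁴ = c¹⁴, (c²³)⁵ = c¹¹, (c²³)⁶ = c⁸, (c²³)⁷ = c⁵, (c²³)⁸ = c², (c²³)⁹ = c²⁵, (c²³)¹⁰ = c²², (c²³)¹¹ = c¹⁹, (c²³)¹² = c¹⁶, (c²³)¹³ = c¹³, (c²³)¹⁴ = c¹⁰, (c²³)¹⁵ = c⁷, (c²³)¹⁶ = c⁴, (c²³)¹⁷ = c, (c²³)¹⁸ = c²⁴, (c²³)¹⁹ = c²¹, (c²³)²⁰ = c¹⁸, (c²³)²¹ = c¹⁵, (c²³)²² = c¹², (c²³)²³ = c⁹, (c²³)²⁴ = c⁶, (c²³)²⁵ = c³, (c²³)²⁶ = e.
So |⟨c²³⟩| = ord(c²³) = 26. With |G| = 26, by Lagrange [G : ⟨c²³⟩] = 26/26 = 1.

Answer: 1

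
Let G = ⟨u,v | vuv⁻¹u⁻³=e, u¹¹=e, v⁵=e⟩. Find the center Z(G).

An element z ∈ Z(G) iff z commutes with every generator.
For example e is central: e·u = u = u·e; e·v = v = v·e.
Whereas u ∉ Z(G) since u·v = uv ≠ u³v = v·u.
Checking each of the 55 elements this way gives Z(G) = {e}, of order 1.

Answer: {e}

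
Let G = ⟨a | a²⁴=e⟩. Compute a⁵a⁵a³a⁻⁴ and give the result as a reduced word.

Multiply left to right, reducing at each step:
  (a⁵) · a⁵ = a¹⁰
  (a¹⁰) · a³ = a¹³
  (a¹³) · a⁻⁴ = a⁹

Answer: a⁹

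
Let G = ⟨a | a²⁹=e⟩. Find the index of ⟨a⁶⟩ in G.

First find ord(a⁶) by computing successive powers:
  (a⁶)¹ = a⁶, (a⁶)² = a¹², (a⁶)³ = a¹⁸, (a⁶)⁴ = a²⁴, (a⁶)⁵ = a, (a⁶)⁶ = a⁷, (a⁶)⁷ = a¹³, (a⁶)⁸ = a¹⁹, (a⁶)⁹ = a²⁵, (a⁶)¹⁰ = a², (a⁶)¹¹ = a⁸, (a⁶)¹² = a¹⁴, (a⁶)¹³ = a²⁰, (a⁶)¹⁴ = a²⁶, (a⁶)¹⁵ = a³, (a⁶)¹⁶ = a⁹, (a⁶)¹⁷ = a¹⁵, (a⁶)¹⁸ = a²¹, (a⁶)¹⁹ = a²⁷, (a⁶)²⁰ = a⁴, (a⁶)²¹ = a¹⁰, (a⁶)²² = a¹⁶, (a⁶)²³ = a²², (a⁶)²⁴ = a²⁸, (a⁶)²⁵ = a⁵, (a⁶)²⁶ = a¹¹, (a⁶)²⁷ = a¹⁷, (a⁶)²⁸ = a²³, (a⁶)²⁹ = e.
So |⟨a⁶⟩| = ord(a⁶) = 29. With |G| = 29, by Lagrange [G : ⟨a⁶⟩] = 29/29 = 1.

Answer: 1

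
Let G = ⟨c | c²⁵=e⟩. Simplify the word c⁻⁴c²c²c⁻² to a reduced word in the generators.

Multiply left to right, reducing at each step:
  (c²¹) · c² = c²³
  (c²³) · c² = e
  e · c⁻² = c²³

Answer: c²³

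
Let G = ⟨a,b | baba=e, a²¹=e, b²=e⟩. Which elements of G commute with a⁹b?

⟨a⁹b⟩ ⊆ C_G(a⁹b) since powers of a⁹b commute with a⁹b; so |C_G(a⁹b)| ≥ |⟨a⁹b⟩| = 2.
By orbit–stabilizer, |C_G(a⁹b)| = |G| / |conj. class of a⁹b| = 42 / 21 = 2.
The 2 elements commuting with a⁹b are {e, a⁹b}.

Answer: {e, a⁹b}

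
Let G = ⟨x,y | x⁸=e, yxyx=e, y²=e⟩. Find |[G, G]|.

G' = [G, G] is generated by all commutators. The generator-pair commutators are: [x, y] = x².
The subgroup they normally generate is {e, x², x⁴, x⁶}, of order 4.
Check: |G/G'| = 16/4 = 4 is the order of the abelianisation.

Answer: 4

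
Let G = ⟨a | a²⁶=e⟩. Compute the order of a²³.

Compute successive powers until reaching e:
  (a²³)¹ = a²³, (a²³)² = a²⁰, (a²³)³ = a¹⁷, (a²³)⁴ = a¹⁴, (a²³)⁵ = a¹¹, (a²³)⁶ = a⁸, (a²³)⁷ = a⁵, (a²³)⁸ = a², (a²³)⁹ = a²⁵, (a²³)¹⁰ = a²², (a²³)¹¹ = a¹⁹, (a²³)¹² = a¹⁶, (a²³)¹³ = a¹³, (a²³)¹⁴ = a¹⁰, (a²³)¹⁵ = a⁷, (a²³)¹⁶ = a⁴, (a²³)¹⁷ = a, (a²³)¹⁸ = a²⁴, (a²³)¹⁹ = a²¹, (a²³)²⁰ = a¹⁸, (a²³)²¹ = a¹⁵, (a²³)²² = a¹², (a²³)²³ = a⁹, (a²³)²⁴ = a⁶, (a²³)²⁵ = a³, (a²³)²⁶ = e.
The smallest positive k with (a²³)ᵏ = e is 26.

Answer: 26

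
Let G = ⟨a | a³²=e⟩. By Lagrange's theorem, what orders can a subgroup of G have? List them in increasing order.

|G| = 32 = 2⁵. By Lagrange's theorem the order of any subgroup divides 32; the divisors of 32 are 1, 2, 4, 8, 16, 32.

Answer: 1, 2, 4, 8, 16, 32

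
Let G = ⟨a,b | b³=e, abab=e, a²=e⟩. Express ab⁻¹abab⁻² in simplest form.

Multiply left to right, reducing at each step:
  a · b⁻¹ = ab²
  (ab²) · a = b
  b · b = b²
  (b²) · a = ab
  (ab) · b⁻² = ab²

Answer: ab²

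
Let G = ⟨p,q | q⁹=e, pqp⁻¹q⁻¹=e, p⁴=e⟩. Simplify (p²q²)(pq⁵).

Compute (p²q²) · (pq⁵) by multiplying left to right and reducing via the relations at each step:
  (p²q²) · p = p³q²
  (p³q²) · q⁵ = p³q⁷

Answer: p³q⁷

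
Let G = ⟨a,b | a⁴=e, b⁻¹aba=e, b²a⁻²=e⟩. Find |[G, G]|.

G' = [G, G] is generated by all commutators. The generator-pair commutators are: [a, b] = a².
The subgroup they normally generate is {e, a²}, of order 2.
Check: |G/G'| = 8/2 = 4 is the order of the abelianisation.

Answer: 2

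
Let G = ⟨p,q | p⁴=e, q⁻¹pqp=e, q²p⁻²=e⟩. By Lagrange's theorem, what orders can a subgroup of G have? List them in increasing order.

|G| = 8 = 2³. By Lagrange's theorem the order of any subgroup divides 8; the divisors of 8 are 1, 2, 4, 8.

Answer: 1, 2, 4, 8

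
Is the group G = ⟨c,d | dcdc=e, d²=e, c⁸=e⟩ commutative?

c·d = cd but d·c = c⁷d, so c·d ≠ d·c and G is not abelian.

Answer: No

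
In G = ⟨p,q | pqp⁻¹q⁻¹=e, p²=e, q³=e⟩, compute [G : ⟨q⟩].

First find ord(q) by computing successive powers:
  q¹ = q, q² = q², q³ = e.
So |⟨q⟩| = ord(q) = 3. With |G| = 6, by Lagrange [G : ⟨q⟩] = 6/3 = 2.

Answer: 2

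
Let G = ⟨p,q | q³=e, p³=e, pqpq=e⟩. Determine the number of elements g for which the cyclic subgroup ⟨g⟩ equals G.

⟨g⟩ = G would require ord(g) = |G| = 12, but the maximum element order in G is 3 < 12. So G is not cyclic and no single element generates it: the count is 0.

Answer: 0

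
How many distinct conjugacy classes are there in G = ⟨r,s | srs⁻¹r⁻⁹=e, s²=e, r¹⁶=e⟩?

The conjugacy classes (representative and size) are:
  [e] (size 1), [r⁹] (size 2), [r²] (size 1), [r³] (size 2), [r⁴] (size 1), [r¹³] (size 2), [r⁶] (size 1), [r¹⁵] (size 2), [r⁸] (size 1), [r¹⁰] (size 1), [r¹²] (size 1), [r¹⁴] (size 1), [s] (size 2), [rs] (size 2), [r²s] (size 2), [r¹¹s] (size 2), [r⁴s] (size 2), [r¹³s] (size 2), [r¹⁴s] (size 2), [r¹⁵s] (size 2).
Class equation: 1 + 2 + 1 + 2 + 1 + 2 + 1 + 2 + 1 + 1 + 1 + 1 + 2 + 2 + 2 + 2 + 2 + 2 + 2 + 2 = 32 = |G|. So G has 20 conjugacy classes.

Answer: 20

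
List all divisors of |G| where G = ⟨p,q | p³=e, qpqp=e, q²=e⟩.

|G| = 6 = 2 · 3. By Lagrange's theorem the order of any subgroup divides 6; the divisors of 6 are 1, 2, 3, 6.

Answer: 1, 2, 3, 6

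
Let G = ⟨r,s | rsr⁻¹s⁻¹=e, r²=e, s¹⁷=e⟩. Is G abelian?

Each pair of generators commutes: r·s = rs = s·r. Since the generators pairwise commute, every element of G commutes with every other, so G is abelian.

Answer: Yes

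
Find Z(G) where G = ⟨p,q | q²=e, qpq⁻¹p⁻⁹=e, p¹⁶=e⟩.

An element z ∈ Z(G) iff z commutes with every generator.
For example p² is central: (p²)·p = p³ = p·(p²); (p²)·q = p²q = q·(p²).
Whereas p ∉ Z(G) since p·q = pq ≠ p⁹q = q·p.
Checking each of the 32 elements this way gives Z(G) = {e, p², p⁴, p⁶, p⁸, p¹⁰, p¹², p¹⁴}, of order 8.

Answer: {e, p², p⁴, p⁶, p⁸, p¹⁰, p¹², p¹⁴}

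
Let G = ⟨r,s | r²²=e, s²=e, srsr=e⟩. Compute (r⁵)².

Compute successive powers of (r⁵), reducing at each step:
  (r⁵)²: (r⁵) · r⁵ = r¹⁰

Answer: r¹⁰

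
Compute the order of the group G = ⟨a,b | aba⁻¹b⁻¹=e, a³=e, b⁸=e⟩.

Enumerate words in the generators, reducing via the relations: the distinct elements are
  {a, b, e, ab, a², b², b³, b⁴, b⁵, b⁶, b⁷, ab², ab³, ab⁴, ab⁵, ab⁶, ab⁷, a²b, a²b², a²b³, a²b⁴, a²b⁵, a²b⁶, a²b⁷}.
No further products give new elements, so |G| = 24.

Answer: 24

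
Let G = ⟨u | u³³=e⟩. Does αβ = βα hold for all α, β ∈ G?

G has a single generator, so G is cyclic and hence abelian.

Answer: Yes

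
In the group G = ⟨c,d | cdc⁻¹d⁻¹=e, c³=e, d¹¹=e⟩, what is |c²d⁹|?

Compute successive powers until reaching e:
  (c²d⁹)¹ = c²d⁹, (c²d⁹)² = cd⁷, (c²d⁹)³ = d⁵, (c²d⁹)⁴ = c²d³, (c²d⁹)⁵ = cd, (c²d⁹)⁶ = d¹⁰, (c²d⁹)⁷ = c²d⁸, (c²d⁹)⁸ = cd⁶, (c²d⁹)⁹ = d⁴, (c²d⁹)¹⁰ = c²d², (c²d⁹)¹¹ = c, (c²d⁹)¹² = d⁹, (c²d⁹)¹³ = c²d⁷, (c²d⁹)¹⁴ = cd⁵, (c²d⁹)¹⁵ = d³, (c²d⁹)¹⁶ = c²d, (c²d⁹)¹⁷ = cd¹⁰, (c²d⁹)¹⁸ = d⁸, (c²d⁹)¹⁹ = c²d⁶, (c²d⁹)²⁰ = cd⁴, (c²d⁹)²¹ = d², (c²d⁹)²² = c², (c²d⁹)²³ = cd⁹, (c²d⁹)²⁴ = d⁷, (c²d⁹)²⁵ = c²d⁵, (c²d⁹)²⁶ = cd³, (c²d⁹)²⁷ = d, (c²d⁹)²⁸ = c²d¹⁰, (c²d⁹)²⁹ = cd⁸, (c²d⁹)³⁰ = d⁶, (c²d⁹)³¹ = c²d⁴, (c²d⁹)³² = cd², (c²d⁹)³³ = e.
The smallest positive k with (c²d⁹)ᵏ = e is 33.

Answer: 33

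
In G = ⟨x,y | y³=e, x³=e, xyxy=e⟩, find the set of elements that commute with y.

⟨y⟩ ⊆ C_G(y) since powers of y commute with y; so |C_G(y)| ≥ |⟨y⟩| = 3.
By orbit–stabilizer, |C_G(y)| = |G| / |conj. class of y| = 12 / 4 = 3.
The 3 elements commuting with y are {e, y, y²}.

Answer: {e, y, y²}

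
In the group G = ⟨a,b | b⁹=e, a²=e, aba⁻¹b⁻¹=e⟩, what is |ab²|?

Compute successive powers until reaching e:
  (ab²)¹ = ab², (ab²)² = b⁴, (ab²)³ = ab⁶, (ab²)⁴ = b⁸, (ab²)⁵ = ab, (ab²)⁶ = b³, (ab²)⁷ = ab⁵, (ab²)⁸ = b⁷, (ab²)⁹ = a, (ab²)¹⁰ = b², (ab²)¹¹ = ab⁴, (ab²)¹² = b⁶, (ab²)¹³ = ab⁸, (ab²)¹⁴ = b, (ab²)¹⁵ = ab³, (ab²)¹⁶ = b⁵, (ab²)¹⁷ = ab⁷, (ab²)¹⁸ = e.
The smallest positive k with (ab²)ᵏ = e is 18.

Answer: 18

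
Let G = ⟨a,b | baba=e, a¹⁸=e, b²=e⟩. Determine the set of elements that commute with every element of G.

An element z ∈ Z(G) iff z commutes with every generator.
For example a⁹ is central: (a⁹)·a = a¹⁰ = a·(a⁹); (a⁹)·b = a⁹b = b·(a⁹).
Whereas a ∉ Z(G) since a·b = ab ≠ a¹⁷b = b·a.
Checking each of the 36 elements this way gives Z(G) = {e, a⁹}, of order 2.

Answer: {e, a⁹}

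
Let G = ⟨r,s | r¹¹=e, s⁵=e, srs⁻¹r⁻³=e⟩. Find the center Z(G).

An element z ∈ Z(G) iff z commutes with every generator.
For example e is central: e·r = r = r·e; e·s = s = s·e.
Whereas r ∉ Z(G) since r·s = rs ≠ r³s = s·r.
Checking each of the 55 elements this way gives Z(G) = {e}, of order 1.

Answer: {e}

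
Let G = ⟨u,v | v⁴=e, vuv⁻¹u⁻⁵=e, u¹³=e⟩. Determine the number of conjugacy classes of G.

The conjugacy classes (representative and size) are:
  [e] (size 1), [u] (size 4), [u²] (size 4), [u⁹] (size 4), [u¹²v] (size 13), [u⁴v²] (size 13), [u¹²v³] (size 13).
Class equation: 1 + 4 + 4 + 4 + 13 + 13 + 13 = 52 = |G|. So G has 7 conjugacy classes.

Answer: 7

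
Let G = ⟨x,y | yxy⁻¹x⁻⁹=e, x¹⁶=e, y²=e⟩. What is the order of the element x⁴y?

Compute successive powers until reaching e:
  (x⁴y)¹ = x⁴y, (x⁴y)² = x⁸, (x⁴y)³ = x¹²y, (x⁴y)⁴ = e.
The smallest positive k with (x⁴y)ᵏ = e is 4.

Answer: 4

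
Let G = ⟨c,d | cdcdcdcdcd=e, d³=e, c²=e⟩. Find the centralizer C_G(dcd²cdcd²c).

⟨dcd²cdcd²c⟩ ⊆ C_G(dcd²cdcd²c) since powers of dcd²cdcd²c commute with dcd²cdcd²c; so |C_G(dcd²cdcd²c)| ≥ |⟨dcd²cdcd²c⟩| = 5.
By orbit–stabilizer, |C_G(dcd²cdcd²c)| = |G| / |conj. class of dcd²cdcd²c| = 60 / 12 = 5.
The 5 elements commuting with dcd²cdcd²c are {e, dcd²c, cdcd², dcd²cdcd²c, cdcd²cdcd²}.

Answer: {e, dcd²c, cdcd², dcd²cdcd²c, cdcd²cdcd²}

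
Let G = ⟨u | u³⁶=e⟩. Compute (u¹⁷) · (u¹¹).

Compute (u¹⁷) · (u¹¹) by multiplying left to right and reducing via the relations at each step:
  (u¹⁷) · u¹¹ = u²⁸

Answer: u²⁸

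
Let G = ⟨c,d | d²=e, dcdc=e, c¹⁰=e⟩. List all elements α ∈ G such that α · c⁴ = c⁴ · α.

⟨c⁴⟩ ⊆ C_G(c⁴) since powers of c⁴ commute with c⁴; so |C_G(c⁴)| ≥ |⟨c⁴⟩| = 5.
By orbit–stabilizer, |C_G(c⁴)| = |G| / |conj. class of c⁴| = 20 / 2 = 10.
The 10 elements commuting with c⁴ are {e, c, c², c³, c⁴, c⁵, c⁶, c⁷, c⁸, c⁹}.

Answer: {e, c, c², c³, c⁴, c⁵, c⁶, c⁷, c⁸, c⁹}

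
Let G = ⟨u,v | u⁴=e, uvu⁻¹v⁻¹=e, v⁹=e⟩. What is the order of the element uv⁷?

Compute successive powers until reaching e:
  (uv⁷)¹ = uv⁷, (uv⁷)² = u²v⁵, (uv⁷)³ = u³v³, (uv⁷)⁴ = v, (uv⁷)⁵ = uv⁸, (uv⁷)⁶ = u²v⁶, (uv⁷)⁷ = u³v⁴, (uv⁷)⁸ = v², (uv⁷)⁹ = u, (uv⁷)¹⁰ = u²v⁷, (uv⁷)¹¹ = u³v⁵, (uv⁷)¹² = v³, (uv⁷)¹³ = uv, (uv⁷)¹⁴ = u²v⁸, (uv⁷)¹⁵ = u³v⁶, (uv⁷)¹⁶ = v⁴, (uv⁷)¹⁷ = uv², (uv⁷)¹⁸ = u², (uv⁷)¹⁹ = u³v⁷, (uv⁷)²⁰ = v⁵, (uv⁷)²¹ = uv³, (uv⁷)²² = u²v, (uv⁷)²³ = u³v⁸, (uv⁷)²⁴ = v⁶, (uv⁷)²⁵ = uv⁴, (uv⁷)²⁶ = u²v², (uv⁷)²⁷ = u³, (uv⁷)²⁸ = v⁷, (uv⁷)²⁹ = uv⁵, (uv⁷)³⁰ = u²v³, (uv⁷)³¹ = u³v, (uv⁷)³² = v⁸, (uv⁷)³³ = uv⁶, (uv⁷)³⁴ = u²v⁴, (uv⁷)³⁵ = u³v², (uv⁷)³⁶ = e.
The smallest positive k with (uv⁷)ᵏ = e is 36.

Answer: 36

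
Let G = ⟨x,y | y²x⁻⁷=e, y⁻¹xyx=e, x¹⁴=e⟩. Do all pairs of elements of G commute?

x·y = xy but y·x = x⁶y⁻¹, so x·y ≠ y·x and G is not abelian.

Answer: No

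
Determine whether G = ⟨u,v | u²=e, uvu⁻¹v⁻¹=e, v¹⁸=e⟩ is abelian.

Each pair of generators commutes: u·v = uv = v·u. Since the generators pairwise commute, every element of G commutes with every other, so G is abelian.

Answer: Yes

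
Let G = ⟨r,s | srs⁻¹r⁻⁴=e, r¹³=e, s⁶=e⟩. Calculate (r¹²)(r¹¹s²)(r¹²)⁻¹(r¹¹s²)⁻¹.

[(r¹²), (r¹¹s²)] = (r¹²)·(r¹¹s²)·(r¹²)⁻¹·(r¹¹s²)⁻¹.
  (r¹²) · (r¹¹s²) = r¹⁰s²
  (r¹⁰s²) · r = s²
  (s²) · (r⁵s⁴) = r²

Answer: r²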